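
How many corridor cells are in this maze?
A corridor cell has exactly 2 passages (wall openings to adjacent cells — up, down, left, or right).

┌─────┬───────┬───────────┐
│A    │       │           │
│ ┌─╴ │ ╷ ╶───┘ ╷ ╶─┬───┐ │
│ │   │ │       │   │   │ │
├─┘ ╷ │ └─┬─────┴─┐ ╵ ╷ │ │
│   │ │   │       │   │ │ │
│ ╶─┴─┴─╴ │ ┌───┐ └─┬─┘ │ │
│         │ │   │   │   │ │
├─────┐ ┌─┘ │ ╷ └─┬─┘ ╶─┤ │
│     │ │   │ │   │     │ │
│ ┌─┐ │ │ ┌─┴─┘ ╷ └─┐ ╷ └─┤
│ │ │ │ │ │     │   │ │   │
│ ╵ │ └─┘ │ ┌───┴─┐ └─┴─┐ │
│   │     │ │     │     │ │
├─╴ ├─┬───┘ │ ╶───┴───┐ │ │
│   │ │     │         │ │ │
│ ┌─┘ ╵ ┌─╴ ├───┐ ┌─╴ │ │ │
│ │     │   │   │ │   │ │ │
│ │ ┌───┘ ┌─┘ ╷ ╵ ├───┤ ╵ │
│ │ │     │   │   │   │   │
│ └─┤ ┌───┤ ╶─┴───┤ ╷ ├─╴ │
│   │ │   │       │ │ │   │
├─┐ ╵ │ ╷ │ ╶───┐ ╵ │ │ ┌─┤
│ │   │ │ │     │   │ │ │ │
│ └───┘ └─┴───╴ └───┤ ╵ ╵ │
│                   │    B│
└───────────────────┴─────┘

Counting cells with exactly 2 passages:
Total corridor cells: 136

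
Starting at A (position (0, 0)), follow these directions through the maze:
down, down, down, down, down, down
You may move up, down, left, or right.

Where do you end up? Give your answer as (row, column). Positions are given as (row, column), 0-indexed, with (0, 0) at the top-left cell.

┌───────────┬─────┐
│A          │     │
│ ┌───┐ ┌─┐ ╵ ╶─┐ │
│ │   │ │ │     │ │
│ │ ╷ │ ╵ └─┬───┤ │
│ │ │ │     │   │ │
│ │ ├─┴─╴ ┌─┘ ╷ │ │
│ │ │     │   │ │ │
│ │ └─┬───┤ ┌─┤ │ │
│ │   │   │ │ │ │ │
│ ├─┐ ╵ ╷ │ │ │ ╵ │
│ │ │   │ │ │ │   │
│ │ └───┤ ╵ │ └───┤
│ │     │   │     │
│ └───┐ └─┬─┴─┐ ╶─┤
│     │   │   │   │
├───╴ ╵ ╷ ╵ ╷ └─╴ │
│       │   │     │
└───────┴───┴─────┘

Following directions step by step:
Start: (0, 0)
  down: (0, 0) → (1, 0)
  down: (1, 0) → (2, 0)
  down: (2, 0) → (3, 0)
  down: (3, 0) → (4, 0)
  down: (4, 0) → (5, 0)
  down: (5, 0) → (6, 0)
Final position: (6, 0)

Path taken:

┌───────────┬─────┐
│A          │     │
│ ┌───┐ ┌─┐ ╵ ╶─┐ │
│↓│   │ │ │     │ │
│ │ ╷ │ ╵ └─┬───┤ │
│↓│ │ │     │   │ │
│ │ ├─┴─╴ ┌─┘ ╷ │ │
│↓│ │     │   │ │ │
│ │ └─┬───┤ ┌─┤ │ │
│↓│   │   │ │ │ │ │
│ ├─┐ ╵ ╷ │ │ │ ╵ │
│↓│ │   │ │ │ │   │
│ │ └───┤ ╵ │ └───┤
│B│     │   │     │
│ └───┐ └─┬─┴─┐ ╶─┤
│     │   │   │   │
├───╴ ╵ ╷ ╵ ╷ └─╴ │
│       │   │     │
└───────┴───┴─────┘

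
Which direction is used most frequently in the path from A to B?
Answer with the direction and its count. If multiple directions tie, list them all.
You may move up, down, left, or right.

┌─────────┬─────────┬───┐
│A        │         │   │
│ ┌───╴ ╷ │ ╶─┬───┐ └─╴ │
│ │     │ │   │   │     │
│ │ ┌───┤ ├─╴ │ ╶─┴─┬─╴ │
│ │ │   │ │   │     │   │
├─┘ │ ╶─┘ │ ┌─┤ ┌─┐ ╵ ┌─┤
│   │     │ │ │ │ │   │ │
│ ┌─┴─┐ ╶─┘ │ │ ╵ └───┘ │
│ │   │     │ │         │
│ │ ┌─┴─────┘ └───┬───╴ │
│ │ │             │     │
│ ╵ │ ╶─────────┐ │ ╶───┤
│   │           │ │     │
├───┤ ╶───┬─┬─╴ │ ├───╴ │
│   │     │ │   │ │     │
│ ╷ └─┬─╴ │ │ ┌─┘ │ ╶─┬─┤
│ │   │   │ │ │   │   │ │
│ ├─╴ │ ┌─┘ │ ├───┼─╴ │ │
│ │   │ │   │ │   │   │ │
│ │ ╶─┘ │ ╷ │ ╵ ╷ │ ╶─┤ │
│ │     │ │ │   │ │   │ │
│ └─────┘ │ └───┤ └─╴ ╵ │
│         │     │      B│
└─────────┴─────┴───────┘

Directions: right, right, right, right, down, down, down, left, down, right, right, up, up, right, up, left, up, right, right, right, right, down, right, right, down, left, down, left, up, left, left, down, down, right, right, right, right, down, left, left, down, right, right, down, left, left, down, right, down, left, down, right, down, right
Counts: {'right': 22, 'down': 16, 'left': 11, 'up': 5}
Most common: right (22 times)

Solution:

┌─────────┬─────────┬───┐
│A → → → ↓│↱ → → → ↓│   │
│ ┌───╴ ╷ │ ╶─┬───┐ └─╴ │
│ │     │↓│↑ ↰│   │↳ → ↓│
│ │ ┌───┤ ├─╴ │ ╶─┴─┬─╴ │
│ │ │   │↓│↱ ↑│↓ ← ↰│↓ ↲│
├─┘ │ ╶─┘ │ ┌─┤ ┌─┐ ╵ ┌─┤
│   │  ↓ ↲│↑│ │↓│ │↑ ↲│ │
│ ┌─┴─┐ ╶─┘ │ │ ╵ └───┘ │
│ │   │↳ → ↑│ │↳ → → → ↓│
│ │ ┌─┴─────┘ └───┬───╴ │
│ │ │             │↓ ← ↲│
│ ╵ │ ╶─────────┐ │ ╶───┤
│   │           │ │↳ → ↓│
├───┤ ╶───┬─┬─╴ │ ├───╴ │
│   │     │ │   │ │↓ ← ↲│
│ ╷ └─┬─╴ │ │ ┌─┘ │ ╶─┬─┤
│ │   │   │ │ │   │↳ ↓│ │
│ ├─╴ │ ┌─┘ │ ├───┼─╴ │ │
│ │   │ │   │ │   │↓ ↲│ │
│ │ ╶─┘ │ ╷ │ ╵ ╷ │ ╶─┤ │
│ │     │ │ │   │ │↳ ↓│ │
│ └─────┘ │ └───┤ └─╴ ╵ │
│         │     │    ↳ B│
└─────────┴─────┴───────┘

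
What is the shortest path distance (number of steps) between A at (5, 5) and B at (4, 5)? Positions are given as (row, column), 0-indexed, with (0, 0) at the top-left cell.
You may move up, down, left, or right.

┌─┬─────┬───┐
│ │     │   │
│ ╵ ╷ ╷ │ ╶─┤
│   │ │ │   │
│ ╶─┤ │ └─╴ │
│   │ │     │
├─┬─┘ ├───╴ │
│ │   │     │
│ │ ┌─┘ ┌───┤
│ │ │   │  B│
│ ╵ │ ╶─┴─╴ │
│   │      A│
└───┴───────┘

Finding path from (5, 5) to (4, 5):
Path: (5,5) → (4,5)
Distance: 1 steps

Solution:

┌─┬─────┬───┐
│ │     │   │
│ ╵ ╷ ╷ │ ╶─┤
│   │ │ │   │
│ ╶─┤ │ └─╴ │
│   │ │     │
├─┬─┘ ├───╴ │
│ │   │     │
│ │ ┌─┘ ┌───┤
│ │ │   │  B│
│ ╵ │ ╶─┴─╴ │
│   │      A│
└───┴───────┘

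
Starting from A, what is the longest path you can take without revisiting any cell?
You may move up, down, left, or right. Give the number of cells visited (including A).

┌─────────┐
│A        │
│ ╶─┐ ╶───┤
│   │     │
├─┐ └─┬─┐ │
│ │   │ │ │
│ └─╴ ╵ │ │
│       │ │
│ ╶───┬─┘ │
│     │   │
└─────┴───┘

Finding longest simple path using DFS:
Start: (0, 0)
Longest path visits 11 cells
Path: A → down → right → down → right → down → left → left → down → right → right

Solution:

┌─────────┐
│A        │
│ ╶─┐ ╶───┤
│↳ ↓│     │
├─┐ └─┬─┐ │
│ │↳ ↓│ │ │
│ └─╴ ╵ │ │
│↓ ← ↲  │ │
│ ╶───┬─┘ │
│↳ → B│   │
└─────┴───┘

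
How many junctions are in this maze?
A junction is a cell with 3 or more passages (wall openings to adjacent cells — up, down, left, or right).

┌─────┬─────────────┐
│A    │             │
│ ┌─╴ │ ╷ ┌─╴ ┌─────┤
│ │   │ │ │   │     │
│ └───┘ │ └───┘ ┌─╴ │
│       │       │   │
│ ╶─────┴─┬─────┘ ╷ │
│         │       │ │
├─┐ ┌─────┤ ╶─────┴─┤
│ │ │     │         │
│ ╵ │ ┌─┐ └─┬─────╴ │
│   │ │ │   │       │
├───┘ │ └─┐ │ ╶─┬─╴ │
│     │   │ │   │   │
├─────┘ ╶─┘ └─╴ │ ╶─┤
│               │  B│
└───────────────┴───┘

Checking each cell for number of passages:

Junctions found (3+ passages):
  (0, 4): 3 passages
  (0, 6): 3 passages
  (2, 0): 3 passages
  (2, 9): 3 passages
  (3, 1): 3 passages
  (5, 9): 3 passages
  (6, 3): 3 passages
  (7, 3): 3 passages
  (7, 5): 3 passages
Total junctions: 9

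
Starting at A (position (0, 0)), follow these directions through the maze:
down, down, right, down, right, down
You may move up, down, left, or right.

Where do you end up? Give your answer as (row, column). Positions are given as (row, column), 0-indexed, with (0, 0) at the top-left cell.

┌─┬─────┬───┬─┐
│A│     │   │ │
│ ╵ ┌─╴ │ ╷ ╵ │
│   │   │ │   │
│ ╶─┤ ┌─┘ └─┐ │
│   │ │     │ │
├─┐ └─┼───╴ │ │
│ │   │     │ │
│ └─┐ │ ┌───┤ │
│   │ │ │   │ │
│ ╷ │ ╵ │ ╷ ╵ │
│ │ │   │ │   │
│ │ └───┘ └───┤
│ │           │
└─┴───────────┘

Following directions step by step:
Start: (0, 0)
  down: (0, 0) → (1, 0)
  down: (1, 0) → (2, 0)
  right: (2, 0) → (2, 1)
  down: (2, 1) → (3, 1)
  right: (3, 1) → (3, 2)
  down: (3, 2) → (4, 2)
Final position: (4, 2)

Path taken:

┌─┬─────┬───┬─┐
│A│     │   │ │
│ ╵ ┌─╴ │ ╷ ╵ │
│↓  │   │ │   │
│ ╶─┤ ┌─┘ └─┐ │
│↳ ↓│ │     │ │
├─┐ └─┼───╴ │ │
│ │↳ ↓│     │ │
│ └─┐ │ ┌───┤ │
│   │B│ │   │ │
│ ╷ │ ╵ │ ╷ ╵ │
│ │ │   │ │   │
│ │ └───┘ └───┤
│ │           │
└─┴───────────┘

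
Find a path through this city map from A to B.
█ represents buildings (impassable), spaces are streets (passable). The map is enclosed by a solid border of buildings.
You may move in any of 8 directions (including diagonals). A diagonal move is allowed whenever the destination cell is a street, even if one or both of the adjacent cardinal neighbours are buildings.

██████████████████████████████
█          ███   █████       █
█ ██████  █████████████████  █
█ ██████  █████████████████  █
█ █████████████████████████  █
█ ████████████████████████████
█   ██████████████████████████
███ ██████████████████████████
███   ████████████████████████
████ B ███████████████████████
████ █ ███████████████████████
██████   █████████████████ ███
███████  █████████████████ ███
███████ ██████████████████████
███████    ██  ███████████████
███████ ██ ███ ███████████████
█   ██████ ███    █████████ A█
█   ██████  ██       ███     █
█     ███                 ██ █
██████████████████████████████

Finding the shortest path from A to B:
Movement: 8-directional
Path length: 26 steps
Directions: left → down-left → left → left → down-left → left → left → left → left → left → left → left → left → left → left → left → up-left → up-left → up → up-left → left → up-left → up → up → up-left → up-left

Solution:

██████████████████████████████
█          ███   █████       █
█ ██████  █████████████████  █
█ ██████  █████████████████  █
█ █████████████████████████  █
█ ████████████████████████████
█   ██████████████████████████
███ ██████████████████████████
███   ████████████████████████
████ B ███████████████████████
████ █↖███████████████████████
██████ ↖ █████████████████ ███
███████↑ █████████████████ ███
███████↑██████████████████████
███████ ↖← ██  ███████████████
███████ ██↖███ ███████████████
█   ██████↑███    █████████↙A█
█   ██████ ↖██       ███↙←←  █
█     ███   ↖←←←←←←←←←←←  ██ █
██████████████████████████████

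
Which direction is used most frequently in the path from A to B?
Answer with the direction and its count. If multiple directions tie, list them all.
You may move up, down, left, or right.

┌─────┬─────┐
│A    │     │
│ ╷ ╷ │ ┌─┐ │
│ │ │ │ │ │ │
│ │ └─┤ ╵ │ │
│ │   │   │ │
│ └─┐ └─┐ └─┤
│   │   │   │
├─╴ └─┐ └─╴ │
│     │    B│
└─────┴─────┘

Directions: right, down, down, right, down, right, down, right, right
Counts: {'right': 5, 'down': 4}
Most common: right (5 times)

Solution:

┌─────┬─────┐
│A ↓  │     │
│ ╷ ╷ │ ┌─┐ │
│ │↓│ │ │ │ │
│ │ └─┤ ╵ │ │
│ │↳ ↓│   │ │
│ └─┐ └─┐ └─┤
│   │↳ ↓│   │
├─╴ └─┐ └─╴ │
│     │↳ → B│
└─────┴─────┘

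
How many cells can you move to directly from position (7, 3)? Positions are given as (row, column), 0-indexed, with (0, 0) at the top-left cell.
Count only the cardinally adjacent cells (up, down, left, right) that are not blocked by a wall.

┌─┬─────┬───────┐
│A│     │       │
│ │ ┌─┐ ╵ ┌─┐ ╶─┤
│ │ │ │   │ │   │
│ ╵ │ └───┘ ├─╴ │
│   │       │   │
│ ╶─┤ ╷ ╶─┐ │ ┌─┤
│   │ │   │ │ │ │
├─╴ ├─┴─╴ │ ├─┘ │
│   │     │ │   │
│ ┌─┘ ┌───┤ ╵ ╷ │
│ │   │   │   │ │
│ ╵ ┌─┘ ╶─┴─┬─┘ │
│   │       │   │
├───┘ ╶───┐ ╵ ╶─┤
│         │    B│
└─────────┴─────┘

Checking passable neighbors of (7, 3):
Neighbors: (7, 2), (7, 4)
Count: 2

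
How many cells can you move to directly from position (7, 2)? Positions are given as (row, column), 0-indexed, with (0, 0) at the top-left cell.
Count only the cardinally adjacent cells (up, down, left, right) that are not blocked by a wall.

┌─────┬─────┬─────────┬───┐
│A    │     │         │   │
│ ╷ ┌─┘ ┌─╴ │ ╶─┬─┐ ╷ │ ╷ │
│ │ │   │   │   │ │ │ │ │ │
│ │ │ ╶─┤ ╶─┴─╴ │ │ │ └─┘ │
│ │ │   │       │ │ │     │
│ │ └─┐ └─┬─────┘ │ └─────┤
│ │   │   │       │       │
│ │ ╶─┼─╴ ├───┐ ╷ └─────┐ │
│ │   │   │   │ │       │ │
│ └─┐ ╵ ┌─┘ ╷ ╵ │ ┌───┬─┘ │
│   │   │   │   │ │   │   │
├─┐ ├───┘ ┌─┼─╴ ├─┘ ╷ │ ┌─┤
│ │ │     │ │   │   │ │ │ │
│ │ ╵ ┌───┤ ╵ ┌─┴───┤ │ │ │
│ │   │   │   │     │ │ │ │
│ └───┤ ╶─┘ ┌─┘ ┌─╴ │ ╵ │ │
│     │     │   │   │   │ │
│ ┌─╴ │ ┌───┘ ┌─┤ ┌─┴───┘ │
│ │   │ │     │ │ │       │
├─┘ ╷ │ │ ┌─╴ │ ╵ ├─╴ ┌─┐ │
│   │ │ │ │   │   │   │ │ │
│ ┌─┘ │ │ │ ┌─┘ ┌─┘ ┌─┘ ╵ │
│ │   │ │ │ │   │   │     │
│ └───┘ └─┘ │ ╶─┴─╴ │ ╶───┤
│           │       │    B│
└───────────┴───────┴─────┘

Checking passable neighbors of (7, 2):
Neighbors: (6, 2), (7, 1)
Count: 2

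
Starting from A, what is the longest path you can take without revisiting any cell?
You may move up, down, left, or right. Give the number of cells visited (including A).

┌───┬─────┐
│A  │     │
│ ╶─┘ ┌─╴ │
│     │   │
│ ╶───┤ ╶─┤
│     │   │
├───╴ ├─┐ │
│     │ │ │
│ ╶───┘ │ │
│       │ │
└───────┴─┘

Finding longest simple path using DFS:
Start: (0, 0)
Longest path visits 13 cells
Path: A → down → down → right → right → down → left → left → down → right → right → right → up

Solution:

┌───┬─────┐
│A  │     │
│ ╶─┘ ┌─╴ │
│↓    │   │
│ ╶───┤ ╶─┤
│↳ → ↓│   │
├───╴ ├─┐ │
│↓ ← ↲│B│ │
│ ╶───┘ │ │
│↳ → → ↑│ │
└───────┴─┘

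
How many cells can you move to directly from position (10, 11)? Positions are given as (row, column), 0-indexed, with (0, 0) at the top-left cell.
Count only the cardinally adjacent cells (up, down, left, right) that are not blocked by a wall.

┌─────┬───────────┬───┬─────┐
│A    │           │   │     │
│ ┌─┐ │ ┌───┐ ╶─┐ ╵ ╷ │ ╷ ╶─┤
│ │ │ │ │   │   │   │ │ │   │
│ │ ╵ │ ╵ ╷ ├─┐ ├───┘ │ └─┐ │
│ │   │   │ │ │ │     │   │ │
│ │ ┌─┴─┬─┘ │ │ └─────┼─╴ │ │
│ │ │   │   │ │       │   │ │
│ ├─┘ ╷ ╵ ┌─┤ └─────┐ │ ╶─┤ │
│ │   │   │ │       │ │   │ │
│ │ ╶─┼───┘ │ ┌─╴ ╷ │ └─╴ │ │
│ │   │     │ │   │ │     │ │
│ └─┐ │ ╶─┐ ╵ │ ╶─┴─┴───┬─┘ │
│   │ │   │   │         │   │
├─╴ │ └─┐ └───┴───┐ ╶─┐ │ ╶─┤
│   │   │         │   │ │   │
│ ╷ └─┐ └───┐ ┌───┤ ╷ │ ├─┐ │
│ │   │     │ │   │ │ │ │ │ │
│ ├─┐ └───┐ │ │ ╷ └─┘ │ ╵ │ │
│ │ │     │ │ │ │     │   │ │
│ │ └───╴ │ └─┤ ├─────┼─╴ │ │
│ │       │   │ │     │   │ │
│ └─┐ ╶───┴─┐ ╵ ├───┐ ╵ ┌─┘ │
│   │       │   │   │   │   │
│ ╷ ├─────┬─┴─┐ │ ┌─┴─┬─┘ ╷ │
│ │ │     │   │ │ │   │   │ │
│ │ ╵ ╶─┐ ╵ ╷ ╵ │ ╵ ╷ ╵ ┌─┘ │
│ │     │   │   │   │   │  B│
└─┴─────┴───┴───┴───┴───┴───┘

Checking passable neighbors of (10, 11):
Neighbors: (11, 11), (10, 12)
Count: 2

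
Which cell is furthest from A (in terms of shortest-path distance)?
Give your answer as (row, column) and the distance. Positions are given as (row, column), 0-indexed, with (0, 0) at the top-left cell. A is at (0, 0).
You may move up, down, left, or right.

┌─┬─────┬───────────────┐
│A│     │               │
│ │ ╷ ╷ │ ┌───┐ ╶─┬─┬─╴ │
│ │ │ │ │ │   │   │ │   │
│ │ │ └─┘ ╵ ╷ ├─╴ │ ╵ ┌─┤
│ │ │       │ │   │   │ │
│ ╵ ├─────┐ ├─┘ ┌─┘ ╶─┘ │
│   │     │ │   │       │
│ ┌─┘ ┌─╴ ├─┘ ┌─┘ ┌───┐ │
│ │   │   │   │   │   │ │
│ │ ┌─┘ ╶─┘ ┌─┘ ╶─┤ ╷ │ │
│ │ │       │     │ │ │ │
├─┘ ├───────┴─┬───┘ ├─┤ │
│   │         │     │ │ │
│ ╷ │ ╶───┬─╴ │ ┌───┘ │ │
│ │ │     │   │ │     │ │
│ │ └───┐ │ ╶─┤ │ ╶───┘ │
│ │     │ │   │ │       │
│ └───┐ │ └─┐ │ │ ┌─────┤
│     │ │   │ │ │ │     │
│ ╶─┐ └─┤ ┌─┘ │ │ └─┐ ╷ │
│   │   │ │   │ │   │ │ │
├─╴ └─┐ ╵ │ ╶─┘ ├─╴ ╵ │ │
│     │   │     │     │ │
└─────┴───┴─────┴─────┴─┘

Computing BFS distances from A to all cells:
Furthest cell: (5, 10)
Distance: 79 steps

Path from A to the furthest cell:

┌─┬─────┬───────────────┐
│A│↱ ↓  │↱ → → ↓        │
│ │ ╷ ╷ │ ┌───┐ ╶─┬─┬─╴ │
│↓│↑│↓│ │↑│   │↳ ↓│ │   │
│ │ │ └─┘ ╵ ╷ ├─╴ │ ╵ ┌─┤
│↓│↑│↳ → ↑  │ │↓ ↲│   │ │
│ ╵ ├─────┐ ├─┘ ┌─┘ ╶─┘ │
│↳ ↑│↓ ← ↰│ │↓ ↲│       │
│ ┌─┘ ┌─╴ ├─┘ ┌─┘ ┌───┐ │
│ │↓ ↲│↱ ↑│↓ ↲│   │↱ ↓│ │
│ │ ┌─┘ ╶─┘ ┌─┘ ╶─┤ ╷ │ │
│ │↓│  ↑ ← ↲│     │↑│B│ │
├─┘ ├───────┴─┬───┘ ├─┤ │
│↓ ↲│↱ → → → ↓│↱ → ↑│ │ │
│ ╷ │ ╶───┬─╴ │ ┌───┘ │ │
│↓│ │↑ ← ↰│↓ ↲│↑│     │ │
│ │ └───┐ │ ╶─┤ │ ╶───┘ │
│↓│     │↑│↳ ↓│↑│       │
│ └───┐ │ └─┐ │ │ ┌─────┤
│↳ → ↓│ │↑  │↓│↑│ │     │
│ ╶─┐ └─┤ ┌─┘ │ │ └─┐ ╷ │
│   │↳ ↓│↑│↓ ↲│↑│   │ │ │
├─╴ └─┐ ╵ │ ╶─┘ ├─╴ ╵ │ │
│     │↳ ↑│↳ → ↑│     │ │
└─────┴───┴─────┴─────┴─┘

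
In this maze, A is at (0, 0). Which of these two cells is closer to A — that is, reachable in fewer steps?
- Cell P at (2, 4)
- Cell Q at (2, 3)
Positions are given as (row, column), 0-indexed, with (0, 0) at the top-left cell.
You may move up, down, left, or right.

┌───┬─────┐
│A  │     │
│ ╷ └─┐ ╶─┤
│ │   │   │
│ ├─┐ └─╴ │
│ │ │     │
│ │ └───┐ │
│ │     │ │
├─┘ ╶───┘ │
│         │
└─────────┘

Shortest path A → P at (2, 4): 6 steps
Shortest path A → Q at (2, 3): 5 steps

Q is closer (5 steps vs 6 steps).

Path to P:

┌───┬─────┐
│A ↓│     │
│ ╷ └─┐ ╶─┤
│ │↳ ↓│   │
│ ├─┐ └─╴ │
│ │ │↳ → P│
│ │ └───┐ │
│ │     │ │
├─┘ ╶───┘ │
│         │
└─────────┘

Path to Q:

┌───┬─────┐
│A ↓│     │
│ ╷ └─┐ ╶─┤
│ │↳ ↓│   │
│ ├─┐ └─╴ │
│ │ │↳ Q  │
│ │ └───┐ │
│ │     │ │
├─┘ ╶───┘ │
│         │
└─────────┘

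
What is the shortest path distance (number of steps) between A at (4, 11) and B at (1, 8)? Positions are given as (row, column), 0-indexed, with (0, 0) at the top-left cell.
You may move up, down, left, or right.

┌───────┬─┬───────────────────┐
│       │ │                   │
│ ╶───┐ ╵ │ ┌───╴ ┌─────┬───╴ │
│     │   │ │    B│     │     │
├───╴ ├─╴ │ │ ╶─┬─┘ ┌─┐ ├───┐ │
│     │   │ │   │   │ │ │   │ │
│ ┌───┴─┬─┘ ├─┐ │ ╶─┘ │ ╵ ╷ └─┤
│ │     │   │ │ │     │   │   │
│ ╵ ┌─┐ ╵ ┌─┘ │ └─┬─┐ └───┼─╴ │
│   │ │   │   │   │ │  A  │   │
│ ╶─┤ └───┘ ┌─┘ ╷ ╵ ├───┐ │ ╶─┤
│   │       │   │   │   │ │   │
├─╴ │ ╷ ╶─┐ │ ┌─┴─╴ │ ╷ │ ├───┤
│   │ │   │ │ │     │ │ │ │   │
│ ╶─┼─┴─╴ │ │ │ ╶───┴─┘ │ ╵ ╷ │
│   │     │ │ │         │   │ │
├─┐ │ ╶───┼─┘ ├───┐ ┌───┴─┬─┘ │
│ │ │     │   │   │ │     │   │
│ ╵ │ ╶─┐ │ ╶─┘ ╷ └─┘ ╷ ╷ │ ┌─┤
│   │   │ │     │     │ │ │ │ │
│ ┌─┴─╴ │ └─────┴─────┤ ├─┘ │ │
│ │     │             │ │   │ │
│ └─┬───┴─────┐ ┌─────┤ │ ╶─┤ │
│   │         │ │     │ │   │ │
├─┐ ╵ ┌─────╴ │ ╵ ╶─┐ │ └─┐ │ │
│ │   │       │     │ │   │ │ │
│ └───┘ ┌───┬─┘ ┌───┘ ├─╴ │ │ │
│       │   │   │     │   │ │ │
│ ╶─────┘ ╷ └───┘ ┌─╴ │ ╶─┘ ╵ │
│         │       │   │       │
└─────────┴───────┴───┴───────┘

Finding path from (4, 11) to (1, 8):
Path: (4,11) → (4,12) → (5,12) → (6,12) → (7,12) → (7,13) → (6,13) → (6,14) → (7,14) → (8,14) → (8,13) → (9,13) → (10,13) → (10,12) → (11,12) → (11,13) → (12,13) → (13,13) → (14,13) → (14,12) → (14,11) → (13,11) → (13,12) → (12,12) → (12,11) → (11,11) → (10,11) → (9,11) → (8,11) → (8,10) → (9,10) → (9,9) → (9,8) → (8,8) → (8,7) → (9,7) → (9,6) → (9,5) → (8,5) → (8,6) → (7,6) → (6,6) → (5,6) → (5,7) → (4,7) → (3,7) → (2,7) → (2,6) → (1,6) → (1,7) → (1,8)
Distance: 50 steps

Solution:

┌───────┬─┬───────────────────┐
│       │ │                   │
│ ╶───┐ ╵ │ ┌───╴ ┌─────┬───╴ │
│     │   │ │↱ → B│     │     │
├───╴ ├─╴ │ │ ╶─┬─┘ ┌─┐ ├───┐ │
│     │   │ │↑ ↰│   │ │ │   │ │
│ ┌───┴─┬─┘ ├─┐ │ ╶─┘ │ ╵ ╷ └─┤
│ │     │   │ │↑│     │   │   │
│ ╵ ┌─┐ ╵ ┌─┘ │ └─┬─┐ └───┼─╴ │
│   │ │   │   │↑  │ │  A ↓│   │
│ ╶─┤ └───┘ ┌─┘ ╷ ╵ ├───┐ │ ╶─┤
│   │       │↱ ↑│   │   │↓│   │
├─╴ │ ╷ ╶─┐ │ ┌─┴─╴ │ ╷ │ ├───┤
│   │ │   │ │↑│     │ │ │↓│↱ ↓│
│ ╶─┼─┴─╴ │ │ │ ╶───┴─┘ │ ╵ ╷ │
│   │     │ │↑│         │↳ ↑│↓│
├─┐ │ ╶───┼─┘ ├───┐ ┌───┴─┬─┘ │
│ │ │     │↱ ↑│↓ ↰│ │↓ ↰  │↓ ↲│
│ ╵ │ ╶─┐ │ ╶─┘ ╷ └─┘ ╷ ╷ │ ┌─┤
│   │   │ │↑ ← ↲│↑ ← ↲│↑│ │↓│ │
│ ┌─┴─╴ │ └─────┴─────┤ ├─┘ │ │
│ │     │             │↑│↓ ↲│ │
│ └─┬───┴─────┐ ┌─────┤ │ ╶─┤ │
│   │         │ │     │↑│↳ ↓│ │
├─┐ ╵ ┌─────╴ │ ╵ ╶─┐ │ └─┐ │ │
│ │   │       │     │ │↑ ↰│↓│ │
│ └───┘ ┌───┬─┘ ┌───┘ ├─╴ │ │ │
│       │   │   │     │↱ ↑│↓│ │
│ ╶─────┘ ╷ └───┘ ┌─╴ │ ╶─┘ ╵ │
│         │       │   │↑ ← ↲  │
└─────────┴───────┴───┴───────┘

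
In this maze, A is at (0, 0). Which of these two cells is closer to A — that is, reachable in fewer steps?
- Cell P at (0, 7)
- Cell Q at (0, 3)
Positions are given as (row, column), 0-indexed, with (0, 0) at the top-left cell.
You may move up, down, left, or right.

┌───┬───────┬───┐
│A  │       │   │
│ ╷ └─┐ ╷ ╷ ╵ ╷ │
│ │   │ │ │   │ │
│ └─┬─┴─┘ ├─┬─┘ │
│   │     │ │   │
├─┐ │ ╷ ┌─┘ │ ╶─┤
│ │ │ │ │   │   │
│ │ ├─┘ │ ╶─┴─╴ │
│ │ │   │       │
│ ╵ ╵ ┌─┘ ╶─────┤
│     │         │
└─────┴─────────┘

Shortest path A → P at (0, 7): 19 steps
Shortest path A → Q at (0, 3): 15 steps

Q is closer (15 steps vs 19 steps).

Path to P:

┌───┬───────┬───┐
│A  │    ↱ ↓│↱ P│
│ ╷ └─┐ ╷ ╷ ╵ ╷ │
│↓│   │ │↑│↳ ↑│ │
│ └─┬─┴─┘ ├─┬─┘ │
│↳ ↓│  ↱ ↑│ │   │
├─┐ │ ╷ ┌─┘ │ ╶─┤
│ │↓│ │↑│   │   │
│ │ ├─┘ │ ╶─┴─╴ │
│ │↓│↱ ↑│       │
│ ╵ ╵ ┌─┘ ╶─────┤
│  ↳ ↑│         │
└─────┴─────────┘

Path to Q:

┌───┬───────┬───┐
│A  │  Q ↰  │   │
│ ╷ └─┐ ╷ ╷ ╵ ╷ │
│↓│   │ │↑│   │ │
│ └─┬─┴─┘ ├─┬─┘ │
│↳ ↓│  ↱ ↑│ │   │
├─┐ │ ╷ ┌─┘ │ ╶─┤
│ │↓│ │↑│   │   │
│ │ ├─┘ │ ╶─┴─╴ │
│ │↓│↱ ↑│       │
│ ╵ ╵ ┌─┘ ╶─────┤
│  ↳ ↑│         │
└─────┴─────────┘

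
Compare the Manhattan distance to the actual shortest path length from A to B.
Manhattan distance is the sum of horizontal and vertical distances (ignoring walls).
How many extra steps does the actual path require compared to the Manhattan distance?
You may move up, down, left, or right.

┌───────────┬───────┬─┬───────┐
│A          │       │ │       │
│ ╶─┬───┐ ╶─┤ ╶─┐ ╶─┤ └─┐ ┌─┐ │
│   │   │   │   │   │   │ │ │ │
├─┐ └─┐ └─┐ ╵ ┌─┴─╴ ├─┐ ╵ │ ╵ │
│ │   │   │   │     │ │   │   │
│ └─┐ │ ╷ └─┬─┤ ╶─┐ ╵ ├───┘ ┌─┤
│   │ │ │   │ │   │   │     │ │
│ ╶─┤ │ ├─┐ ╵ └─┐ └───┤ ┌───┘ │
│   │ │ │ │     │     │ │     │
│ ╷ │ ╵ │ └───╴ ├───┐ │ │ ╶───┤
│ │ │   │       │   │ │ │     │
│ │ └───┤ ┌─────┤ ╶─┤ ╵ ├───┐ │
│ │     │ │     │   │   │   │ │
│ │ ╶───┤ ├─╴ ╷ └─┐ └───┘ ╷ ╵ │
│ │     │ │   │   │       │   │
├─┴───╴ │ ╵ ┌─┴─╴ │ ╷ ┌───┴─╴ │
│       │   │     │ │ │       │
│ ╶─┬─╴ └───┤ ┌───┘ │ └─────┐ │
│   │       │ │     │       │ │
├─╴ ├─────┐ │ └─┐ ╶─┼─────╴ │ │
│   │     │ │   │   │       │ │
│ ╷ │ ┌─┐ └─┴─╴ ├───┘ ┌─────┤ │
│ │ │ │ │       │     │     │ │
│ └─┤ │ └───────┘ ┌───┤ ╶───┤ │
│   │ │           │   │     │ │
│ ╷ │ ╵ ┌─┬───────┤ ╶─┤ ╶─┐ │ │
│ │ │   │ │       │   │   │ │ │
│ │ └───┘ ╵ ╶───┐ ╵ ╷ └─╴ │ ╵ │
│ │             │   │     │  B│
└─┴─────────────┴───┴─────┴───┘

Manhattan distance: |14 - 0| + |14 - 0| = 28
Actual path length: 80
Extra steps: 80 - 28 = 52

Solution:

┌───────────┬───────┬─┬───────┐
│A          │       │ │       │
│ ╶─┬───┐ ╶─┤ ╶─┐ ╶─┤ └─┐ ┌─┐ │
│↳ ↓│   │   │   │   │   │ │ │ │
├─┐ └─┐ └─┐ ╵ ┌─┴─╴ ├─┐ ╵ │ ╵ │
│ │↳ ↓│↱ ↓│   │     │ │   │   │
│ └─┐ │ ╷ └─┬─┤ ╶─┐ ╵ ├───┘ ┌─┤
│   │↓│↑│↳ ↓│ │   │   │     │ │
│ ╶─┤ │ ├─┐ ╵ └─┐ └───┤ ┌───┘ │
│   │↓│↑│ │↳ → ↓│     │ │     │
│ ╷ │ ╵ │ └───╴ ├───┐ │ │ ╶───┤
│ │ │↳ ↑│↓ ← ← ↲│   │ │ │     │
│ │ └───┤ ┌─────┤ ╶─┤ ╵ ├───┐ │
│ │     │↓│  ↱ ↓│   │   │↱ ↓│ │
│ │ ╶───┤ ├─╴ ╷ └─┐ └───┘ ╷ ╵ │
│ │     │↓│↱ ↑│↳ ↓│  ↱ → ↑│↳ ↓│
├─┴───╴ │ ╵ ┌─┴─╴ │ ╷ ┌───┴─╴ │
│       │↳ ↑│↓ ← ↲│ │↑│      ↓│
│ ╶─┬─╴ └───┤ ┌───┘ │ └─────┐ │
│   │       │↓│     │↑ ← ← ↰│↓│
├─╴ ├─────┐ │ └─┐ ╶─┼─────╴ │ │
│   │↓ ← ↰│ │↳ ↓│   │↱ → → ↑│↓│
│ ╷ │ ┌─┐ └─┴─╴ ├───┘ ┌─────┤ │
│ │ │↓│ │↑ ← ← ↲│↱ → ↑│     │↓│
│ └─┤ │ └───────┘ ┌───┤ ╶───┤ │
│   │↓│↱ → → → → ↑│   │     │↓│
│ ╷ │ ╵ ┌─┬───────┤ ╶─┤ ╶─┐ │ │
│ │ │↳ ↑│ │       │   │   │ │↓│
│ │ └───┘ ╵ ╶───┐ ╵ ╷ └─╴ │ ╵ │
│ │             │   │     │  B│
└─┴─────────────┴───┴─────┴───┘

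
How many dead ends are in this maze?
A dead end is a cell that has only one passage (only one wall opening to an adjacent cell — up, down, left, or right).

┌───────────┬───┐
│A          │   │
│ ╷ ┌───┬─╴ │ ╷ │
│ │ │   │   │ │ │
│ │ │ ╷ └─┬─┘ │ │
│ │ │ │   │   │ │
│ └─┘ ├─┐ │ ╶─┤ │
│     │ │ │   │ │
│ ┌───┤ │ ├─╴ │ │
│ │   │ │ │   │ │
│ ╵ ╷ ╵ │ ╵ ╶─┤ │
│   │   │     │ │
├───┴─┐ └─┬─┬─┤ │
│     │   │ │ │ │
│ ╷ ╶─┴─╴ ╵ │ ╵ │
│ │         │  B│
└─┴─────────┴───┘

Checking each cell for number of passages:

Dead ends found at positions:
  (1, 4)
  (2, 1)
  (3, 3)
  (5, 6)
  (6, 2)
  (6, 5)
  (6, 6)
  (7, 0)
Total dead ends: 8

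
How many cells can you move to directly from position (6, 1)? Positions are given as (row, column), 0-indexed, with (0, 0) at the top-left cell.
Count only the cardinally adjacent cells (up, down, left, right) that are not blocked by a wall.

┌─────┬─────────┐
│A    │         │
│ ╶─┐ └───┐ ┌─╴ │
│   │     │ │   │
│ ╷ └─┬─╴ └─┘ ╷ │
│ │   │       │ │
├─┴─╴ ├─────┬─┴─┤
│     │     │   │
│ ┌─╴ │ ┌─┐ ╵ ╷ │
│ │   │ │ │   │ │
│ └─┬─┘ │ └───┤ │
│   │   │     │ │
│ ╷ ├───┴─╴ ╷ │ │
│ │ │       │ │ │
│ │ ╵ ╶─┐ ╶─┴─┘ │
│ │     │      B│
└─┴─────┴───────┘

Checking passable neighbors of (6, 1):
Neighbors: (5, 1), (7, 1)
Count: 2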